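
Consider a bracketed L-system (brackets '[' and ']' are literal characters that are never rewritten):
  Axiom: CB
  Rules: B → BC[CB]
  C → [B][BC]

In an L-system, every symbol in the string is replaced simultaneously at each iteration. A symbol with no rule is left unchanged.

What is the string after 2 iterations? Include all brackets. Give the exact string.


Step 0: CB
Step 1: [B][BC]BC[CB]
Step 2: [BC[CB]][BC[CB][B][BC]]BC[CB][B][BC][[B][BC]BC[CB]]

Answer: [BC[CB]][BC[CB][B][BC]]BC[CB][B][BC][[B][BC]BC[CB]]


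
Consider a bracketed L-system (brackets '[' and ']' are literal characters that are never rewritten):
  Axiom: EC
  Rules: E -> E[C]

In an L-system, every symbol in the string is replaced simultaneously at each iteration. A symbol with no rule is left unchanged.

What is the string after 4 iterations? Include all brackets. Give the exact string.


Answer: E[C][C][C][C]C

Derivation:
Step 0: EC
Step 1: E[C]C
Step 2: E[C][C]C
Step 3: E[C][C][C]C
Step 4: E[C][C][C][C]C


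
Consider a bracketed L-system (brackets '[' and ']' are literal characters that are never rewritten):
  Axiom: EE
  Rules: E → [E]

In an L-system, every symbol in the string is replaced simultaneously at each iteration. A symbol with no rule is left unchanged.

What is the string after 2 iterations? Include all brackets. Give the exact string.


Step 0: EE
Step 1: [E][E]
Step 2: [[E]][[E]]

Answer: [[E]][[E]]


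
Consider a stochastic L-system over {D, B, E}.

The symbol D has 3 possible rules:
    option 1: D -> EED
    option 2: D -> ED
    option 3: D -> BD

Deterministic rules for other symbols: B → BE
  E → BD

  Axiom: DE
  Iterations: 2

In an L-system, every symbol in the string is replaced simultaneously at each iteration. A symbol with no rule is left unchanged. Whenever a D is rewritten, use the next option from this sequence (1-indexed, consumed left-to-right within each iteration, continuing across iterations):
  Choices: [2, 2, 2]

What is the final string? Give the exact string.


Step 0: DE
Step 1: EDBD  (used choices [2])
Step 2: BDEDBEED  (used choices [2, 2])

Answer: BDEDBEED


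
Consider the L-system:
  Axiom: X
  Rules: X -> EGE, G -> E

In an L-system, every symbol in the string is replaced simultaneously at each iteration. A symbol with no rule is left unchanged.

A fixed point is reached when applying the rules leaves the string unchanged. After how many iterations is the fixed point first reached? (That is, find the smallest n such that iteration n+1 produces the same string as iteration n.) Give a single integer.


Step 0: X
Step 1: EGE
Step 2: EEE
Step 3: EEE  (unchanged — fixed point at step 2)

Answer: 2


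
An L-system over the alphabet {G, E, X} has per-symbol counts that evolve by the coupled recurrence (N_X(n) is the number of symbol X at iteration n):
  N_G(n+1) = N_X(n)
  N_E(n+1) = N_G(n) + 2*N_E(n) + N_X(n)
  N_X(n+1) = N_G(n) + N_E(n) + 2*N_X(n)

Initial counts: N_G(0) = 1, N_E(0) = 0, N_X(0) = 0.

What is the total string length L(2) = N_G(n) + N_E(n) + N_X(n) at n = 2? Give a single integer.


Step 0: N_G=1, N_E=0, N_X=0, L=1
Step 1: N_G=0, N_E=1, N_X=1, L=2
Step 2: N_G=1, N_E=3, N_X=3, L=7

Answer: 7


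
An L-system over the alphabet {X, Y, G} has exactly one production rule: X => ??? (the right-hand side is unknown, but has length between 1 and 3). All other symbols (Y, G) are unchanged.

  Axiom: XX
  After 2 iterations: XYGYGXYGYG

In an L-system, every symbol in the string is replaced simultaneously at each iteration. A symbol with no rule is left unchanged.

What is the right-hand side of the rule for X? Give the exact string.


Trying X => XYG:
  Step 0: XX
  Step 1: XYGXYG
  Step 2: XYGYGXYGYG
Matches the given result.

Answer: XYG


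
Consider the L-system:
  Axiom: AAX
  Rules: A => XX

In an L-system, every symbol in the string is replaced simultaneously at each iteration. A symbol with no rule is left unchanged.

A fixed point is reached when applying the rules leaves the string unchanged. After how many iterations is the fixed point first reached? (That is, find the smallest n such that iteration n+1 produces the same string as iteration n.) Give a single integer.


Answer: 1

Derivation:
Step 0: AAX
Step 1: XXXXX
Step 2: XXXXX  (unchanged — fixed point at step 1)


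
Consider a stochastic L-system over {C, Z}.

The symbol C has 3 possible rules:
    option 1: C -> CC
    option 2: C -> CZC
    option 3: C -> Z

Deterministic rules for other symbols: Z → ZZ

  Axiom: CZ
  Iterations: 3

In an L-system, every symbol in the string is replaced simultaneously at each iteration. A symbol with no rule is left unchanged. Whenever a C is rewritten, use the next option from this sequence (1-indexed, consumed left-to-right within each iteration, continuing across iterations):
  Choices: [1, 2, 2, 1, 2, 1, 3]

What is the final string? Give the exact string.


Answer: CCZZCZCCCZZZZZZZZZZZ

Derivation:
Step 0: CZ
Step 1: CCZZ  (used choices [1])
Step 2: CZCCZCZZZZ  (used choices [2, 2])
Step 3: CCZZCZCCCZZZZZZZZZZZ  (used choices [1, 2, 1, 3])


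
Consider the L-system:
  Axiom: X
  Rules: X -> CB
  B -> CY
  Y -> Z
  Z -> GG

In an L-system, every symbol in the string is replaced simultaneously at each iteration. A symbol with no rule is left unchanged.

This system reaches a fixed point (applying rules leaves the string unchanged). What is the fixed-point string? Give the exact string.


Step 0: X
Step 1: CB
Step 2: CCY
Step 3: CCZ
Step 4: CCGG
Step 5: CCGG  (unchanged — fixed point at step 4)

Answer: CCGG


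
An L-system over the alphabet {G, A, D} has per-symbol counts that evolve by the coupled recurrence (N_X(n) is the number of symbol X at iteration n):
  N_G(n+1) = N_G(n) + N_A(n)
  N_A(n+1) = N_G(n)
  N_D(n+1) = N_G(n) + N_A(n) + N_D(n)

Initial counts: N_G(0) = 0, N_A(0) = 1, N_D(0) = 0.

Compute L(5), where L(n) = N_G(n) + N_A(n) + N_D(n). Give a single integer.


Step 0: N_G=0, N_A=1, N_D=0, L=1
Step 1: N_G=1, N_A=0, N_D=1, L=2
Step 2: N_G=1, N_A=1, N_D=2, L=4
Step 3: N_G=2, N_A=1, N_D=4, L=7
Step 4: N_G=3, N_A=2, N_D=7, L=12
Step 5: N_G=5, N_A=3, N_D=12, L=20

Answer: 20


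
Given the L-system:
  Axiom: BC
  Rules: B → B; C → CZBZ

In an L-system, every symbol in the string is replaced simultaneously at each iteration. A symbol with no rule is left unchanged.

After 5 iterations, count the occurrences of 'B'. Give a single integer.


Step 0: BC  (1 'B')
Step 1: BCZBZ  (2 'B')
Step 2: BCZBZZBZ  (3 'B')
Step 3: BCZBZZBZZBZ  (4 'B')
Step 4: BCZBZZBZZBZZBZ  (5 'B')
Step 5: BCZBZZBZZBZZBZZBZ  (6 'B')

Answer: 6


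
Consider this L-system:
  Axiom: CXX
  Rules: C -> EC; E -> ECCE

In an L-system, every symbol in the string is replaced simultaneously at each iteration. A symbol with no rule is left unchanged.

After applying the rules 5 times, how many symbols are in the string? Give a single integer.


Step 0: length = 3
Step 1: length = 4
Step 2: length = 8
Step 3: length = 20
Step 4: length = 56
Step 5: length = 164

Answer: 164


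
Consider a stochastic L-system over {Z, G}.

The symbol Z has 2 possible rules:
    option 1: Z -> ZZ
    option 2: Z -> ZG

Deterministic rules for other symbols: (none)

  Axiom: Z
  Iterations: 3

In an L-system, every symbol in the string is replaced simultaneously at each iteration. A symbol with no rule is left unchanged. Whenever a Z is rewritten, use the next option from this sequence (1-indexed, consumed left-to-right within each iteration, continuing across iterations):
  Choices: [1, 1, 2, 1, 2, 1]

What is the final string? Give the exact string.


Answer: ZZZGZZG

Derivation:
Step 0: Z
Step 1: ZZ  (used choices [1])
Step 2: ZZZG  (used choices [1, 2])
Step 3: ZZZGZZG  (used choices [1, 2, 1])


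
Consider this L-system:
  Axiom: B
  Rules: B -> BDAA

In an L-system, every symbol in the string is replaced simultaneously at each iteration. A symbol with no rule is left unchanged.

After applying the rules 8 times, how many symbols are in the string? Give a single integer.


Answer: 25

Derivation:
Step 0: length = 1
Step 1: length = 4
Step 2: length = 7
Step 3: length = 10
Step 4: length = 13
Step 5: length = 16
Step 6: length = 19
Step 7: length = 22
Step 8: length = 25


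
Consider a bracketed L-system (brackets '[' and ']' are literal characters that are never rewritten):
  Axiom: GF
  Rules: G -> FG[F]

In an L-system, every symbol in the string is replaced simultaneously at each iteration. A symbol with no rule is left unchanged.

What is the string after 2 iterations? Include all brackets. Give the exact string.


Step 0: GF
Step 1: FG[F]F
Step 2: FFG[F][F]F

Answer: FFG[F][F]F


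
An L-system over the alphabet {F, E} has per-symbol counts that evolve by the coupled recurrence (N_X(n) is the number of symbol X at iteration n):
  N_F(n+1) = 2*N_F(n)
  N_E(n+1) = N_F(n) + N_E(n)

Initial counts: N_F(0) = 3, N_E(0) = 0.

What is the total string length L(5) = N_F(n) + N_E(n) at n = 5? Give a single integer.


Step 0: N_F=3, N_E=0, L=3
Step 1: N_F=6, N_E=3, L=9
Step 2: N_F=12, N_E=9, L=21
Step 3: N_F=24, N_E=21, L=45
Step 4: N_F=48, N_E=45, L=93
Step 5: N_F=96, N_E=93, L=189

Answer: 189


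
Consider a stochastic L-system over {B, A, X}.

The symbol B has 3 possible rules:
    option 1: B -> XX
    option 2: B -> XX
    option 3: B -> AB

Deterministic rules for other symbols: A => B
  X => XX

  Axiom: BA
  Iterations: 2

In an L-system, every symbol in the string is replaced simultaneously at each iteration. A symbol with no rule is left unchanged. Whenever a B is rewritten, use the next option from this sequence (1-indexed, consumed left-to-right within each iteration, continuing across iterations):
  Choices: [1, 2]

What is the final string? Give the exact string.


Step 0: BA
Step 1: XXB  (used choices [1])
Step 2: XXXXXX  (used choices [2])

Answer: XXXXXX


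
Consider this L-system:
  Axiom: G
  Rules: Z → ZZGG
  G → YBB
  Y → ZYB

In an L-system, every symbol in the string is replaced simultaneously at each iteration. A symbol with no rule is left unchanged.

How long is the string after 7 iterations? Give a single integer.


Answer: 404

Derivation:
Step 0: length = 1
Step 1: length = 3
Step 2: length = 5
Step 3: length = 10
Step 4: length = 25
Step 5: length = 64
Step 6: length = 161
Step 7: length = 404


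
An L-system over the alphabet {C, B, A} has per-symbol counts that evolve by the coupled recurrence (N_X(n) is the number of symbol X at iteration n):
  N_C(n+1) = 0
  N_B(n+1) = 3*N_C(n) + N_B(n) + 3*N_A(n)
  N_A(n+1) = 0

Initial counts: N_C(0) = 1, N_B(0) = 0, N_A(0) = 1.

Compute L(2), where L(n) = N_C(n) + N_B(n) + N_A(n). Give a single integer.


Answer: 6

Derivation:
Step 0: N_C=1, N_B=0, N_A=1, L=2
Step 1: N_C=0, N_B=6, N_A=0, L=6
Step 2: N_C=0, N_B=6, N_A=0, L=6


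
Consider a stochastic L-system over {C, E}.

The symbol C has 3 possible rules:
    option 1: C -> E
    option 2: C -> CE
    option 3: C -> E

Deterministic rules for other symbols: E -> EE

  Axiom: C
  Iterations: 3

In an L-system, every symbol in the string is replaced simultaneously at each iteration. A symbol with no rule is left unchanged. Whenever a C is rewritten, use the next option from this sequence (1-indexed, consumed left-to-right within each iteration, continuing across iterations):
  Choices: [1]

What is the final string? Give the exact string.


Answer: EEEE

Derivation:
Step 0: C
Step 1: E  (used choices [1])
Step 2: EE  (used choices [])
Step 3: EEEE  (used choices [])


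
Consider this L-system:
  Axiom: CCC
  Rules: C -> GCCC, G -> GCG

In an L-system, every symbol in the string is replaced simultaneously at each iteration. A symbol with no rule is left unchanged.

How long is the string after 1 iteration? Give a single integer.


Answer: 12

Derivation:
Step 0: length = 3
Step 1: length = 12


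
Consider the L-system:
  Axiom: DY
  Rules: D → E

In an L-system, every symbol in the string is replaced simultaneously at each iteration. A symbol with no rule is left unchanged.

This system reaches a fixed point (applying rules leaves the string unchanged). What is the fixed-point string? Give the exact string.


Answer: EY

Derivation:
Step 0: DY
Step 1: EY
Step 2: EY  (unchanged — fixed point at step 1)


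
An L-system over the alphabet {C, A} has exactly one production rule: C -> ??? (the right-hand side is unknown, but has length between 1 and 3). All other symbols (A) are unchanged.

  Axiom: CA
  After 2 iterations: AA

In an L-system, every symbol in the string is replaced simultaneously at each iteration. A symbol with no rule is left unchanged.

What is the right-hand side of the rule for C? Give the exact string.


Trying C -> A:
  Step 0: CA
  Step 1: AA
  Step 2: AA
Matches the given result.

Answer: A


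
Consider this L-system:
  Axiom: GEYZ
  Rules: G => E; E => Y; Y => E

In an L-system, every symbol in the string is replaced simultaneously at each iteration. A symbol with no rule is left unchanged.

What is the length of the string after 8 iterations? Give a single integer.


Step 0: length = 4
Step 1: length = 4
Step 2: length = 4
Step 3: length = 4
Step 4: length = 4
Step 5: length = 4
Step 6: length = 4
Step 7: length = 4
Step 8: length = 4

Answer: 4


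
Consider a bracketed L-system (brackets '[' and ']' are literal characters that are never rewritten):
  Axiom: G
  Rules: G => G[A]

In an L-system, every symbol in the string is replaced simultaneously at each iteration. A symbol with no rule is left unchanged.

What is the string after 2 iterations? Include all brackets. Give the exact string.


Answer: G[A][A]

Derivation:
Step 0: G
Step 1: G[A]
Step 2: G[A][A]


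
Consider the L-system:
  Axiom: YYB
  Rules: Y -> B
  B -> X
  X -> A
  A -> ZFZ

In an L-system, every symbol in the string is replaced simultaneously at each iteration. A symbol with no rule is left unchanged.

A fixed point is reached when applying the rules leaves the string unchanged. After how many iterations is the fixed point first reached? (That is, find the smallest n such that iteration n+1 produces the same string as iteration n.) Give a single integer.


Step 0: YYB
Step 1: BBX
Step 2: XXA
Step 3: AAZFZ
Step 4: ZFZZFZZFZ
Step 5: ZFZZFZZFZ  (unchanged — fixed point at step 4)

Answer: 4


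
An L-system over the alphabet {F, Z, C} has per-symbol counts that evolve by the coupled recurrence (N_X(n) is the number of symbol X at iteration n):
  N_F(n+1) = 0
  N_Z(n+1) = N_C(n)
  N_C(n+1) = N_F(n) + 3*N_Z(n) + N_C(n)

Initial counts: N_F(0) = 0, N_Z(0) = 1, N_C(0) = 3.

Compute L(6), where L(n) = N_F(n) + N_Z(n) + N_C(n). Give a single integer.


Step 0: N_F=0, N_Z=1, N_C=3, L=4
Step 1: N_F=0, N_Z=3, N_C=6, L=9
Step 2: N_F=0, N_Z=6, N_C=15, L=21
Step 3: N_F=0, N_Z=15, N_C=33, L=48
Step 4: N_F=0, N_Z=33, N_C=78, L=111
Step 5: N_F=0, N_Z=78, N_C=177, L=255
Step 6: N_F=0, N_Z=177, N_C=411, L=588

Answer: 588


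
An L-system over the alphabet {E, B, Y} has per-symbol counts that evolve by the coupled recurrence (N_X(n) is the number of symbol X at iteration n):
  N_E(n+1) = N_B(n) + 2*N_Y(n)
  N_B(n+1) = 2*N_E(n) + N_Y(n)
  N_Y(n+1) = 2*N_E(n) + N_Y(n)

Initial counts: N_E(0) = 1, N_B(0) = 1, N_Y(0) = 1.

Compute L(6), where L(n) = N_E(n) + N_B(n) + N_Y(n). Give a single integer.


Answer: 2187

Derivation:
Step 0: N_E=1, N_B=1, N_Y=1, L=3
Step 1: N_E=3, N_B=3, N_Y=3, L=9
Step 2: N_E=9, N_B=9, N_Y=9, L=27
Step 3: N_E=27, N_B=27, N_Y=27, L=81
Step 4: N_E=81, N_B=81, N_Y=81, L=243
Step 5: N_E=243, N_B=243, N_Y=243, L=729
Step 6: N_E=729, N_B=729, N_Y=729, L=2187


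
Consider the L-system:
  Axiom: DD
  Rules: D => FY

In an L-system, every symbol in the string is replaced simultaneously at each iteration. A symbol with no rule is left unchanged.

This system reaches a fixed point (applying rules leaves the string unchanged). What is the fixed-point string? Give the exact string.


Step 0: DD
Step 1: FYFY
Step 2: FYFY  (unchanged — fixed point at step 1)

Answer: FYFY


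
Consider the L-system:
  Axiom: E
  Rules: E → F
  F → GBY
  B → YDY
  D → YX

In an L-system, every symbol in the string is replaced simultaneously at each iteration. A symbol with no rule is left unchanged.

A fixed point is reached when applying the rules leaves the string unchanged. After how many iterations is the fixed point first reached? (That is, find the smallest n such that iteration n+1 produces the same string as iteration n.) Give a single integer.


Step 0: E
Step 1: F
Step 2: GBY
Step 3: GYDYY
Step 4: GYYXYY
Step 5: GYYXYY  (unchanged — fixed point at step 4)

Answer: 4


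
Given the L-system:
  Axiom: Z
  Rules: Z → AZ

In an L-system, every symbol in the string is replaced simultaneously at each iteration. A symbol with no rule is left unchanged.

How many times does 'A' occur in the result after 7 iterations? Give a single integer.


Answer: 7

Derivation:
Step 0: Z  (0 'A')
Step 1: AZ  (1 'A')
Step 2: AAZ  (2 'A')
Step 3: AAAZ  (3 'A')
Step 4: AAAAZ  (4 'A')
Step 5: AAAAAZ  (5 'A')
Step 6: AAAAAAZ  (6 'A')
Step 7: AAAAAAAZ  (7 'A')


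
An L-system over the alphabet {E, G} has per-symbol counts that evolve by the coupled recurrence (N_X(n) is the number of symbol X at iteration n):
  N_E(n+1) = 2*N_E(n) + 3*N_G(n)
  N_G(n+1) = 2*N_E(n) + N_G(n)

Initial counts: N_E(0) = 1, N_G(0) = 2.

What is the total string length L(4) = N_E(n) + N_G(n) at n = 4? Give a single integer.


Step 0: N_E=1, N_G=2, L=3
Step 1: N_E=8, N_G=4, L=12
Step 2: N_E=28, N_G=20, L=48
Step 3: N_E=116, N_G=76, L=192
Step 4: N_E=460, N_G=308, L=768

Answer: 768


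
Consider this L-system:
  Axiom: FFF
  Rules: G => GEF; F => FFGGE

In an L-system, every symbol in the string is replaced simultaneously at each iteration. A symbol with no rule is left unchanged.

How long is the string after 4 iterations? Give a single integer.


Step 0: length = 3
Step 1: length = 15
Step 2: length = 51
Step 3: length = 159
Step 4: length = 483

Answer: 483


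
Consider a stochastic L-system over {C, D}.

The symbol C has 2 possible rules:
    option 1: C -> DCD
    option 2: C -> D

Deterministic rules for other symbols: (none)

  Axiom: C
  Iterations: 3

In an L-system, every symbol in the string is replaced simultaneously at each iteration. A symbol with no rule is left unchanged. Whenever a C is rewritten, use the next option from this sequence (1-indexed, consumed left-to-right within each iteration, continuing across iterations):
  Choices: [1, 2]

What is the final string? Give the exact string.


Step 0: C
Step 1: DCD  (used choices [1])
Step 2: DDD  (used choices [2])
Step 3: DDD  (used choices [])

Answer: DDD


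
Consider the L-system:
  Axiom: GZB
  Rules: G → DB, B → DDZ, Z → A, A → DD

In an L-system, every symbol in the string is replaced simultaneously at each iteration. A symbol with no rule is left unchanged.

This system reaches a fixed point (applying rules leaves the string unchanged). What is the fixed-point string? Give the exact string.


Answer: DDDDDDDDDDD

Derivation:
Step 0: GZB
Step 1: DBADDZ
Step 2: DDDZDDDDA
Step 3: DDDADDDDDD
Step 4: DDDDDDDDDDD
Step 5: DDDDDDDDDDD  (unchanged — fixed point at step 4)


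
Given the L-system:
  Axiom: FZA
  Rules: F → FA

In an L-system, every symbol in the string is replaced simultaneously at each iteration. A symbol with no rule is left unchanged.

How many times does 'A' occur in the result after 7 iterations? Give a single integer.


Answer: 8

Derivation:
Step 0: FZA  (1 'A')
Step 1: FAZA  (2 'A')
Step 2: FAAZA  (3 'A')
Step 3: FAAAZA  (4 'A')
Step 4: FAAAAZA  (5 'A')
Step 5: FAAAAAZA  (6 'A')
Step 6: FAAAAAAZA  (7 'A')
Step 7: FAAAAAAAZA  (8 'A')


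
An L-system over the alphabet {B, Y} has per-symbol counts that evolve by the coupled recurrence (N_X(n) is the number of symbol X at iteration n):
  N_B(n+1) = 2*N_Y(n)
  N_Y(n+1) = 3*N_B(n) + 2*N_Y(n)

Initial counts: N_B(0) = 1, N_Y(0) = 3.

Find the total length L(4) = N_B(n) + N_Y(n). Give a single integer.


Step 0: N_B=1, N_Y=3, L=4
Step 1: N_B=6, N_Y=9, L=15
Step 2: N_B=18, N_Y=36, L=54
Step 3: N_B=72, N_Y=126, L=198
Step 4: N_B=252, N_Y=468, L=720

Answer: 720


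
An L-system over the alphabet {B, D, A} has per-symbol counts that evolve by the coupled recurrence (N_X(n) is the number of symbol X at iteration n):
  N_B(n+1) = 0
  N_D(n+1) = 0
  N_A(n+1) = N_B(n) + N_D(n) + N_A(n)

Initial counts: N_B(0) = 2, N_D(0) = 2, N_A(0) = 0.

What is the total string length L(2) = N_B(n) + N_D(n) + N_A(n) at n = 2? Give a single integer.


Answer: 4

Derivation:
Step 0: N_B=2, N_D=2, N_A=0, L=4
Step 1: N_B=0, N_D=0, N_A=4, L=4
Step 2: N_B=0, N_D=0, N_A=4, L=4


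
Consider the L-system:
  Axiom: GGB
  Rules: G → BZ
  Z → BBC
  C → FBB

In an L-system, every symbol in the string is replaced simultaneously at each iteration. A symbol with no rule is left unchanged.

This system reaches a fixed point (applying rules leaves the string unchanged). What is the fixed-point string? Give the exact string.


Step 0: GGB
Step 1: BZBZB
Step 2: BBBCBBBCB
Step 3: BBBFBBBBBFBBB
Step 4: BBBFBBBBBFBBB  (unchanged — fixed point at step 3)

Answer: BBBFBBBBBFBBB


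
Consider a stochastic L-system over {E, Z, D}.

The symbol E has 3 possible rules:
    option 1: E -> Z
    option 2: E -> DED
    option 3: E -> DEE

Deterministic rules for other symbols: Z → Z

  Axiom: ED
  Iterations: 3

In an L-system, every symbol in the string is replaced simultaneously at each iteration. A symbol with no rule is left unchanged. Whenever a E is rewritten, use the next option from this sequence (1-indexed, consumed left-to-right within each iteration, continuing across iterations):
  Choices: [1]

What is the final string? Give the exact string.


Step 0: ED
Step 1: ZD  (used choices [1])
Step 2: ZD  (used choices [])
Step 3: ZD  (used choices [])

Answer: ZD


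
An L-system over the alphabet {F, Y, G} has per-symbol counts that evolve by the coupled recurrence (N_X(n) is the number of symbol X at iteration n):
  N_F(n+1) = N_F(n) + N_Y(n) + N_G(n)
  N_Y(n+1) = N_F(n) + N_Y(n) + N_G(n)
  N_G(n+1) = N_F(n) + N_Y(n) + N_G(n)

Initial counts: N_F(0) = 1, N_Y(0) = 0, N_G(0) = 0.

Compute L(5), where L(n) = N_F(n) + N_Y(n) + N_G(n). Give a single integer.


Step 0: N_F=1, N_Y=0, N_G=0, L=1
Step 1: N_F=1, N_Y=1, N_G=1, L=3
Step 2: N_F=3, N_Y=3, N_G=3, L=9
Step 3: N_F=9, N_Y=9, N_G=9, L=27
Step 4: N_F=27, N_Y=27, N_G=27, L=81
Step 5: N_F=81, N_Y=81, N_G=81, L=243

Answer: 243


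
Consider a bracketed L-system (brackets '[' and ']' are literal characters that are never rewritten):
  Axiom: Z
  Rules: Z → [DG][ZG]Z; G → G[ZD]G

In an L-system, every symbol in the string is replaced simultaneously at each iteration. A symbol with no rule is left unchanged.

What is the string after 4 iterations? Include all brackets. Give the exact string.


Answer: [DG[ZD]G[[DG][ZG]ZD]G[ZD]G[[DG[ZD]G][[DG][ZG]ZG[ZD]G][DG][ZG]ZD]G[ZD]G[[DG][ZG]ZD]G[ZD]G][[DG[ZD]G[[DG][ZG]ZD]G[ZD]G][[DG[ZD]G][[DG][ZG]ZG[ZD]G][DG][ZG]ZG[ZD]G[[DG][ZG]ZD]G[ZD]G][DG[ZD]G][[DG][ZG]ZG[ZD]G][DG][ZG]ZG[ZD]G[[DG][ZG]ZD]G[ZD]G[[DG[ZD]G][[DG][ZG]ZG[ZD]G][DG][ZG]ZD]G[ZD]G[[DG][ZG]ZD]G[ZD]G][DG[ZD]G[[DG][ZG]ZD]G[ZD]G][[DG[ZD]G][[DG][ZG]ZG[ZD]G][DG][ZG]ZG[ZD]G[[DG][ZG]ZD]G[ZD]G][DG[ZD]G][[DG][ZG]ZG[ZD]G][DG][ZG]Z

Derivation:
Step 0: Z
Step 1: [DG][ZG]Z
Step 2: [DG[ZD]G][[DG][ZG]ZG[ZD]G][DG][ZG]Z
Step 3: [DG[ZD]G[[DG][ZG]ZD]G[ZD]G][[DG[ZD]G][[DG][ZG]ZG[ZD]G][DG][ZG]ZG[ZD]G[[DG][ZG]ZD]G[ZD]G][DG[ZD]G][[DG][ZG]ZG[ZD]G][DG][ZG]Z
Step 4: [DG[ZD]G[[DG][ZG]ZD]G[ZD]G[[DG[ZD]G][[DG][ZG]ZG[ZD]G][DG][ZG]ZD]G[ZD]G[[DG][ZG]ZD]G[ZD]G][[DG[ZD]G[[DG][ZG]ZD]G[ZD]G][[DG[ZD]G][[DG][ZG]ZG[ZD]G][DG][ZG]ZG[ZD]G[[DG][ZG]ZD]G[ZD]G][DG[ZD]G][[DG][ZG]ZG[ZD]G][DG][ZG]ZG[ZD]G[[DG][ZG]ZD]G[ZD]G[[DG[ZD]G][[DG][ZG]ZG[ZD]G][DG][ZG]ZD]G[ZD]G[[DG][ZG]ZD]G[ZD]G][DG[ZD]G[[DG][ZG]ZD]G[ZD]G][[DG[ZD]G][[DG][ZG]ZG[ZD]G][DG][ZG]ZG[ZD]G[[DG][ZG]ZD]G[ZD]G][DG[ZD]G][[DG][ZG]ZG[ZD]G][DG][ZG]Z


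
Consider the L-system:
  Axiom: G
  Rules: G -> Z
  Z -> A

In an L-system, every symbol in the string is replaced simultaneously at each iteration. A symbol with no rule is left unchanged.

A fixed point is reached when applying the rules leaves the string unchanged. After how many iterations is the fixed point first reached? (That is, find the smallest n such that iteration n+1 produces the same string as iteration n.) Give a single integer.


Answer: 2

Derivation:
Step 0: G
Step 1: Z
Step 2: A
Step 3: A  (unchanged — fixed point at step 2)


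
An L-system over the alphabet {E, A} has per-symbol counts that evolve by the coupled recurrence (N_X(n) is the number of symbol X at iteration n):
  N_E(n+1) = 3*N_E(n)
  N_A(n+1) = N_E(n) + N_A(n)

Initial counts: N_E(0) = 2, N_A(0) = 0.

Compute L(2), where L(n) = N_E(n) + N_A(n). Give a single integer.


Step 0: N_E=2, N_A=0, L=2
Step 1: N_E=6, N_A=2, L=8
Step 2: N_E=18, N_A=8, L=26

Answer: 26


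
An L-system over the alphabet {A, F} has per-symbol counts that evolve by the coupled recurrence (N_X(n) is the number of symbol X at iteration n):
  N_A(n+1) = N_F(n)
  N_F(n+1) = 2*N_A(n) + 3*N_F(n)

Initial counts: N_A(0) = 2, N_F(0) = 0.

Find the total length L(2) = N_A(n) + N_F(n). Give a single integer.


Step 0: N_A=2, N_F=0, L=2
Step 1: N_A=0, N_F=4, L=4
Step 2: N_A=4, N_F=12, L=16

Answer: 16


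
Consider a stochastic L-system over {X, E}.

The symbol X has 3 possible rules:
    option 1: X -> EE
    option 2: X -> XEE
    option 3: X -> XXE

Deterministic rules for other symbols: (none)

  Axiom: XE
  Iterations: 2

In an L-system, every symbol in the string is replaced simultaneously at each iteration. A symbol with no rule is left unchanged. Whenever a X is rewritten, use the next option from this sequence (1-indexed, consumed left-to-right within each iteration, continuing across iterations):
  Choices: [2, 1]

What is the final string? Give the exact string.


Step 0: XE
Step 1: XEEE  (used choices [2])
Step 2: EEEEE  (used choices [1])

Answer: EEEEE


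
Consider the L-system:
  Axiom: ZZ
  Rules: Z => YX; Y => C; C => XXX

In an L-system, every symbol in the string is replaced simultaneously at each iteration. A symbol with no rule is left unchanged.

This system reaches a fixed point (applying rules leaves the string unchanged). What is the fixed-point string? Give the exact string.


Step 0: ZZ
Step 1: YXYX
Step 2: CXCX
Step 3: XXXXXXXX
Step 4: XXXXXXXX  (unchanged — fixed point at step 3)

Answer: XXXXXXXX


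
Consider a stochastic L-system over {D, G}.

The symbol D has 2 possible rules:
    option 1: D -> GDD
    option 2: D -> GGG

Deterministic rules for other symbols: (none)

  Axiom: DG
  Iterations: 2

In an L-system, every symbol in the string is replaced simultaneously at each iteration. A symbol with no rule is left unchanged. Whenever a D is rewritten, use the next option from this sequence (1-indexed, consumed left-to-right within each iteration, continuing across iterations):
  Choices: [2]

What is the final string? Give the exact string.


Step 0: DG
Step 1: GGGG  (used choices [2])
Step 2: GGGG  (used choices [])

Answer: GGGG


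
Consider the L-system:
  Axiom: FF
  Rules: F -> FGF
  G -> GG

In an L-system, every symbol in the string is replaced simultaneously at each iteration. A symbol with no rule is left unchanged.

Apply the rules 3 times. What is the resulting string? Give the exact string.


Step 0: FF
Step 1: FGFFGF
Step 2: FGFGGFGFFGFGGFGF
Step 3: FGFGGFGFGGGGFGFGGFGFFGFGGFGFGGGGFGFGGFGF

Answer: FGFGGFGFGGGGFGFGGFGFFGFGGFGFGGGGFGFGGFGF


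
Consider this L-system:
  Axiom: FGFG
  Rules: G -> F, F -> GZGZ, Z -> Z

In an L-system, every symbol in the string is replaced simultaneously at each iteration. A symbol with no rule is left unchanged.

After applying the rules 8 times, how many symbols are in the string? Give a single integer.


Step 0: length = 4
Step 1: length = 10
Step 2: length = 16
Step 3: length = 28
Step 4: length = 40
Step 5: length = 64
Step 6: length = 88
Step 7: length = 136
Step 8: length = 184

Answer: 184


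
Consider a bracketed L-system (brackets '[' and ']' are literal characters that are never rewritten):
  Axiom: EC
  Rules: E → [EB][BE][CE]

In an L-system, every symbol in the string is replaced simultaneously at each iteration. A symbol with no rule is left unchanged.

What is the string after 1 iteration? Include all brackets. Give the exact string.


Step 0: EC
Step 1: [EB][BE][CE]C

Answer: [EB][BE][CE]C


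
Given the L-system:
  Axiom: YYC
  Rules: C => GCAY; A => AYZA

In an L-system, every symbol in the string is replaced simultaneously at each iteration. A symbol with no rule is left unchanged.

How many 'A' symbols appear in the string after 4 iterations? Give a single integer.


Step 0: YYC  (0 'A')
Step 1: YYGCAY  (1 'A')
Step 2: YYGGCAYAYZAY  (3 'A')
Step 3: YYGGGCAYAYZAYAYZAYZAYZAY  (7 'A')
Step 4: YYGGGGCAYAYZAYAYZAYZAYZAYAYZAYZAYZAYZAYZAYZAYZAY  (15 'A')

Answer: 15


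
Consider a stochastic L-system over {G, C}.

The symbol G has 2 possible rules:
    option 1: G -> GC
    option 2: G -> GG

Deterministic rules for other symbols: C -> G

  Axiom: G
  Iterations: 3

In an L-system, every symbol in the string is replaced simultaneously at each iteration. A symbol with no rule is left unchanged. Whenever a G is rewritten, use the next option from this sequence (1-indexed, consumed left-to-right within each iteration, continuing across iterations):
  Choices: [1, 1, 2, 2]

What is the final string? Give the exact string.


Answer: GGGGG

Derivation:
Step 0: G
Step 1: GC  (used choices [1])
Step 2: GCG  (used choices [1])
Step 3: GGGGG  (used choices [2, 2])


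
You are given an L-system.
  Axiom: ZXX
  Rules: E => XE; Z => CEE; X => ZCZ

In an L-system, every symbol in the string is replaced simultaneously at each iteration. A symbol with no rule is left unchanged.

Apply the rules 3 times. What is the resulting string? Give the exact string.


Answer: CZCZXEZCZXECXEXECCXEXECXEXECCXEXE

Derivation:
Step 0: ZXX
Step 1: CEEZCZZCZ
Step 2: CXEXECEECCEECEECCEE
Step 3: CZCZXEZCZXECXEXECCXEXECXEXECCXEXE


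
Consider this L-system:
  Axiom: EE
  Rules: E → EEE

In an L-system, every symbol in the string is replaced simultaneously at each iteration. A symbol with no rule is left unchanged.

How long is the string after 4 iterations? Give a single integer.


Step 0: length = 2
Step 1: length = 6
Step 2: length = 18
Step 3: length = 54
Step 4: length = 162

Answer: 162


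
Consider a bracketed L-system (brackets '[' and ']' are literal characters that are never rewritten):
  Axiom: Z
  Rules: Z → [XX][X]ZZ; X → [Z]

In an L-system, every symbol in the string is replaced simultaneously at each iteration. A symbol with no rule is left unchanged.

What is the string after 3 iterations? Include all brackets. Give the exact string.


Answer: [[[XX][X]ZZ][[XX][X]ZZ]][[[XX][X]ZZ]][[Z][Z]][[Z]][XX][X]ZZ[XX][X]ZZ[[Z][Z]][[Z]][XX][X]ZZ[XX][X]ZZ

Derivation:
Step 0: Z
Step 1: [XX][X]ZZ
Step 2: [[Z][Z]][[Z]][XX][X]ZZ[XX][X]ZZ
Step 3: [[[XX][X]ZZ][[XX][X]ZZ]][[[XX][X]ZZ]][[Z][Z]][[Z]][XX][X]ZZ[XX][X]ZZ[[Z][Z]][[Z]][XX][X]ZZ[XX][X]ZZ


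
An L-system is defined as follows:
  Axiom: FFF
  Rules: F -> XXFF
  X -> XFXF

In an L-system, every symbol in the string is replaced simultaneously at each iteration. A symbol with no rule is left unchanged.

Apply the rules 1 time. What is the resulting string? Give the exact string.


Answer: XXFFXXFFXXFF

Derivation:
Step 0: FFF
Step 1: XXFFXXFFXXFF


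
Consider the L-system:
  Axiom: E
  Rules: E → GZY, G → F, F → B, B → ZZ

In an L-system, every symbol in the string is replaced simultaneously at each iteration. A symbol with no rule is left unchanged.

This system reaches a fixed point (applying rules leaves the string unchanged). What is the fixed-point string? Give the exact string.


Step 0: E
Step 1: GZY
Step 2: FZY
Step 3: BZY
Step 4: ZZZY
Step 5: ZZZY  (unchanged — fixed point at step 4)

Answer: ZZZY


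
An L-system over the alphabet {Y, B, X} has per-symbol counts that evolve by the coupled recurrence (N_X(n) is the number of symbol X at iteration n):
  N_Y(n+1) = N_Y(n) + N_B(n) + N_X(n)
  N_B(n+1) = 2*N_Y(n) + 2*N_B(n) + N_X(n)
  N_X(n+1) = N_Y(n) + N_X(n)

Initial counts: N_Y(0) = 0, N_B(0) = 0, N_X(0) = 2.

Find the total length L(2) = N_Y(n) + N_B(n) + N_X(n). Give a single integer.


Step 0: N_Y=0, N_B=0, N_X=2, L=2
Step 1: N_Y=2, N_B=2, N_X=2, L=6
Step 2: N_Y=6, N_B=10, N_X=4, L=20

Answer: 20


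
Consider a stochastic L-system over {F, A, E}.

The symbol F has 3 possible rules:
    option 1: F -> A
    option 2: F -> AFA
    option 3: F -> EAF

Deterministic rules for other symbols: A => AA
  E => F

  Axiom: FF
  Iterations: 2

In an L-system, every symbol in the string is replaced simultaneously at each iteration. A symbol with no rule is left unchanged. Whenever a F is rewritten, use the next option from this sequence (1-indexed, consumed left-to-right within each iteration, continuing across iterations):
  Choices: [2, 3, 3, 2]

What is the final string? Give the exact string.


Answer: AAEAFAAFAAAFA

Derivation:
Step 0: FF
Step 1: AFAEAF  (used choices [2, 3])
Step 2: AAEAFAAFAAAFA  (used choices [3, 2])


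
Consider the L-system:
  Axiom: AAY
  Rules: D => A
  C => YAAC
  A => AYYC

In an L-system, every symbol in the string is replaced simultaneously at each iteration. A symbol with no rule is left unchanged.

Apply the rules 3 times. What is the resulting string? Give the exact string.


Step 0: AAY
Step 1: AYYCAYYCY
Step 2: AYYCYYYAACAYYCYYYAACY
Step 3: AYYCYYYAACYYYAYYCAYYCYAACAYYCYYYAACYYYAYYCAYYCYAACY

Answer: AYYCYYYAACYYYAYYCAYYCYAACAYYCYYYAACYYYAYYCAYYCYAACY


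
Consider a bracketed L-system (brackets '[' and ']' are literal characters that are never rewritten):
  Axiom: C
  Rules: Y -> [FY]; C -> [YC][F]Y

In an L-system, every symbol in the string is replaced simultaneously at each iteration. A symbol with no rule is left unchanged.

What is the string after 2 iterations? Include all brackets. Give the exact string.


Answer: [[FY][YC][F]Y][F][FY]

Derivation:
Step 0: C
Step 1: [YC][F]Y
Step 2: [[FY][YC][F]Y][F][FY]


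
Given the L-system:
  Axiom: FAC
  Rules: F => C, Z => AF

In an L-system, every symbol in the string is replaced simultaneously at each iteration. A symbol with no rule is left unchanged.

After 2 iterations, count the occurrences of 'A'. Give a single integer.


Step 0: FAC  (1 'A')
Step 1: CAC  (1 'A')
Step 2: CAC  (1 'A')

Answer: 1


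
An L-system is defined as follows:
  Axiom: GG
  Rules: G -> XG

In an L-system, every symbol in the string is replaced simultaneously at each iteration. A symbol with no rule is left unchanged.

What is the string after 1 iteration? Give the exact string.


Answer: XGXG

Derivation:
Step 0: GG
Step 1: XGXG


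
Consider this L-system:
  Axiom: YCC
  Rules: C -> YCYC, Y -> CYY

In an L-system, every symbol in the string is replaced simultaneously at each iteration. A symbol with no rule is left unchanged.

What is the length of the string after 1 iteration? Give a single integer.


Answer: 11

Derivation:
Step 0: length = 3
Step 1: length = 11


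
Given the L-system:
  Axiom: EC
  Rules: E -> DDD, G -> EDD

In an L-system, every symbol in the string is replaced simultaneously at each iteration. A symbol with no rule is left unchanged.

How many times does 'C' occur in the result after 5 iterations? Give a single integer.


Answer: 1

Derivation:
Step 0: EC  (1 'C')
Step 1: DDDC  (1 'C')
Step 2: DDDC  (1 'C')
Step 3: DDDC  (1 'C')
Step 4: DDDC  (1 'C')
Step 5: DDDC  (1 'C')


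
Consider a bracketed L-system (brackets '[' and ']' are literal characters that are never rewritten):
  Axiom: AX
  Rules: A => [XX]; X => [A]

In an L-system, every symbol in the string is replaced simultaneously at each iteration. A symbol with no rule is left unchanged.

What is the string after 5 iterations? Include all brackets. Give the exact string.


Answer: [[[[[XX]][[XX]]]][[[[XX]][[XX]]]]][[[[[A][A]]][[[A][A]]]]]

Derivation:
Step 0: AX
Step 1: [XX][A]
Step 2: [[A][A]][[XX]]
Step 3: [[[XX]][[XX]]][[[A][A]]]
Step 4: [[[[A][A]]][[[A][A]]]][[[[XX]][[XX]]]]
Step 5: [[[[[XX]][[XX]]]][[[[XX]][[XX]]]]][[[[[A][A]]][[[A][A]]]]]


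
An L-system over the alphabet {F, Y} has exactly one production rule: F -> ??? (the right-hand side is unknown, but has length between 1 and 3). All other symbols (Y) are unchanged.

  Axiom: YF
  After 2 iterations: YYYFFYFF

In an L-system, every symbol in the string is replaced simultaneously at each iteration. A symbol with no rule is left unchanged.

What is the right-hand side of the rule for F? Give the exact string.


Answer: YFF

Derivation:
Trying F -> YFF:
  Step 0: YF
  Step 1: YYFF
  Step 2: YYYFFYFF
Matches the given result.


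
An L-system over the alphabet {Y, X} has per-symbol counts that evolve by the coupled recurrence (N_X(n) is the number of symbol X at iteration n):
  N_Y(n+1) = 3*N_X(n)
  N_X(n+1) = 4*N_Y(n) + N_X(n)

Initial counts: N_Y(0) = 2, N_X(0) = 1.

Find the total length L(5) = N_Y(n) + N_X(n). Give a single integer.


Step 0: N_Y=2, N_X=1, L=3
Step 1: N_Y=3, N_X=9, L=12
Step 2: N_Y=27, N_X=21, L=48
Step 3: N_Y=63, N_X=129, L=192
Step 4: N_Y=387, N_X=381, L=768
Step 5: N_Y=1143, N_X=1929, L=3072

Answer: 3072


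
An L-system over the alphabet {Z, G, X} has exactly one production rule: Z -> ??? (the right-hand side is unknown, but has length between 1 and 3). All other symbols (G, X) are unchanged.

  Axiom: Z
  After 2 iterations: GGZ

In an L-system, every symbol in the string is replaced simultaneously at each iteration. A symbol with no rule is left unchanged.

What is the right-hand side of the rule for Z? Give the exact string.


Trying Z -> GZ:
  Step 0: Z
  Step 1: GZ
  Step 2: GGZ
Matches the given result.

Answer: GZ


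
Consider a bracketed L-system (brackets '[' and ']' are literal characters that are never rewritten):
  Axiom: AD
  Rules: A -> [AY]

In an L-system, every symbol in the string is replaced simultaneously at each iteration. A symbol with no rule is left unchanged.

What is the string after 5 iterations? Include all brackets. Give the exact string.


Answer: [[[[[AY]Y]Y]Y]Y]D

Derivation:
Step 0: AD
Step 1: [AY]D
Step 2: [[AY]Y]D
Step 3: [[[AY]Y]Y]D
Step 4: [[[[AY]Y]Y]Y]D
Step 5: [[[[[AY]Y]Y]Y]Y]D


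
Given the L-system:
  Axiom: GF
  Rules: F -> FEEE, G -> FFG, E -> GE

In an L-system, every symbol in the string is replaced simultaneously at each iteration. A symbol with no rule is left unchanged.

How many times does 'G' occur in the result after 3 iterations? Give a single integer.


Step 0: GF  (1 'G')
Step 1: FFGFEEE  (1 'G')
Step 2: FEEEFEEEFFGFEEEGEGEGE  (4 'G')
Step 3: FEEEGEGEGEFEEEGEGEGEFEEEFEEEFFGFEEEGEGEGEFFGGEFFGGEFFGGE  (16 'G')

Answer: 16


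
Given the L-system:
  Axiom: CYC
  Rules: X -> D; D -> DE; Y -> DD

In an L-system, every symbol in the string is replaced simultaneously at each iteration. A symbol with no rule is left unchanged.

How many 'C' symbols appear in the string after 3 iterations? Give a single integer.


Step 0: CYC  (2 'C')
Step 1: CDDC  (2 'C')
Step 2: CDEDEC  (2 'C')
Step 3: CDEEDEEC  (2 'C')

Answer: 2


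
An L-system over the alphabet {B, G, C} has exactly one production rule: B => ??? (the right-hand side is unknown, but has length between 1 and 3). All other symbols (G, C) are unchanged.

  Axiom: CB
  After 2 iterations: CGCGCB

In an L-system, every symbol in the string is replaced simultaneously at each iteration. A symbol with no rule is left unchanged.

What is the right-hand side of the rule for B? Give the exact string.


Answer: GCB

Derivation:
Trying B => GCB:
  Step 0: CB
  Step 1: CGCB
  Step 2: CGCGCB
Matches the given result.


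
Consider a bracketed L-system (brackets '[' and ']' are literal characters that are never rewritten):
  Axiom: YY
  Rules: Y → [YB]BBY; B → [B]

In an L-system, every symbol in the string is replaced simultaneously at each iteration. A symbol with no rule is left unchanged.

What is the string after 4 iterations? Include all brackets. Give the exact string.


Step 0: YY
Step 1: [YB]BBY[YB]BBY
Step 2: [[YB]BBY[B]][B][B][YB]BBY[[YB]BBY[B]][B][B][YB]BBY
Step 3: [[[YB]BBY[B]][B][B][YB]BBY[[B]]][[B]][[B]][[YB]BBY[B]][B][B][YB]BBY[[[YB]BBY[B]][B][B][YB]BBY[[B]]][[B]][[B]][[YB]BBY[B]][B][B][YB]BBY
Step 4: [[[[YB]BBY[B]][B][B][YB]BBY[[B]]][[B]][[B]][[YB]BBY[B]][B][B][YB]BBY[[[B]]]][[[B]]][[[B]]][[[YB]BBY[B]][B][B][YB]BBY[[B]]][[B]][[B]][[YB]BBY[B]][B][B][YB]BBY[[[[YB]BBY[B]][B][B][YB]BBY[[B]]][[B]][[B]][[YB]BBY[B]][B][B][YB]BBY[[[B]]]][[[B]]][[[B]]][[[YB]BBY[B]][B][B][YB]BBY[[B]]][[B]][[B]][[YB]BBY[B]][B][B][YB]BBY

Answer: [[[[YB]BBY[B]][B][B][YB]BBY[[B]]][[B]][[B]][[YB]BBY[B]][B][B][YB]BBY[[[B]]]][[[B]]][[[B]]][[[YB]BBY[B]][B][B][YB]BBY[[B]]][[B]][[B]][[YB]BBY[B]][B][B][YB]BBY[[[[YB]BBY[B]][B][B][YB]BBY[[B]]][[B]][[B]][[YB]BBY[B]][B][B][YB]BBY[[[B]]]][[[B]]][[[B]]][[[YB]BBY[B]][B][B][YB]BBY[[B]]][[B]][[B]][[YB]BBY[B]][B][B][YB]BBY
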